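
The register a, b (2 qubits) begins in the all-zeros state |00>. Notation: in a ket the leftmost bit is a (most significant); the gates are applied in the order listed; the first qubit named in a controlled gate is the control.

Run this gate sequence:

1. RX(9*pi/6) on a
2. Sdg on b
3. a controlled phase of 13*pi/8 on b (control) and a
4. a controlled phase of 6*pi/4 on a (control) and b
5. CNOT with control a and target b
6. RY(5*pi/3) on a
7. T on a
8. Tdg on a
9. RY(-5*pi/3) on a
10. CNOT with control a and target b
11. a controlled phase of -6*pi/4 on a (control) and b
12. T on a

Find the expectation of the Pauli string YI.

The observable YI averages to sqrt(2)/2. Key observation: the block from step 4 through step 11 cancels to the identity and can be dropped.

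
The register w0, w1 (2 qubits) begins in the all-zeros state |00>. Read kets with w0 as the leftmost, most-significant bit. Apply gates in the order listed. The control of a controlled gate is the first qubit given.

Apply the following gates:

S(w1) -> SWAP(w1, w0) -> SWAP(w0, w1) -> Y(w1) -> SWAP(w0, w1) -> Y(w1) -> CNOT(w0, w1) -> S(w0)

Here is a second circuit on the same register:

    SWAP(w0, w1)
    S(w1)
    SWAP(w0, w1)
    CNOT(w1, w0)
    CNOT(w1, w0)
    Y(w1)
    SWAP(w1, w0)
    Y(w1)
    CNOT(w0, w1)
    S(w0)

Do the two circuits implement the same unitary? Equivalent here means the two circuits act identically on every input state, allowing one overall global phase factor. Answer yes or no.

No, they are not equivalent — no single phase factor reconciles the two unitaries.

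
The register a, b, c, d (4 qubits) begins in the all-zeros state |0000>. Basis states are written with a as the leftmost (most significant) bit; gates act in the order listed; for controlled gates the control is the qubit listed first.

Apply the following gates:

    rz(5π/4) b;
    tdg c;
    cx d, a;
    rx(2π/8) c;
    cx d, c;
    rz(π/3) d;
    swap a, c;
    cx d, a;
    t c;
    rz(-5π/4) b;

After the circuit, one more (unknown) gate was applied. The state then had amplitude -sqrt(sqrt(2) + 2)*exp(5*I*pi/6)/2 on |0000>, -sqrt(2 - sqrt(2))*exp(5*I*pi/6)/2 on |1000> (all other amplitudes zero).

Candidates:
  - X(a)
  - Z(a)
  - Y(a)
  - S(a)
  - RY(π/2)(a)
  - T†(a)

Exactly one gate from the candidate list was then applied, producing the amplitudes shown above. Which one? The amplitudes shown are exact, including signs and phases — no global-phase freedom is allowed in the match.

The unique candidate consistent with the amplitudes is S(a).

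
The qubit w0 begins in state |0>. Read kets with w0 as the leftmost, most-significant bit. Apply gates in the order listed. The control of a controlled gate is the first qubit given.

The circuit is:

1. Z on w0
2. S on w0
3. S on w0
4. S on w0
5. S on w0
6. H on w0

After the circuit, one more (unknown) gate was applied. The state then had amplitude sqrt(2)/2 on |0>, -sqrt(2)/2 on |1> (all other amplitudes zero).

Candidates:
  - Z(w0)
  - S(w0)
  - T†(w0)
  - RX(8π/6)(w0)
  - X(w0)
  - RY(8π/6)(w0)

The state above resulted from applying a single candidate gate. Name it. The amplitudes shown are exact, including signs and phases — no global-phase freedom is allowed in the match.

The unique candidate consistent with the amplitudes is Z(w0). Key observation: gates 2-5 undo each other exactly, leaving only the rest of the circuit to track.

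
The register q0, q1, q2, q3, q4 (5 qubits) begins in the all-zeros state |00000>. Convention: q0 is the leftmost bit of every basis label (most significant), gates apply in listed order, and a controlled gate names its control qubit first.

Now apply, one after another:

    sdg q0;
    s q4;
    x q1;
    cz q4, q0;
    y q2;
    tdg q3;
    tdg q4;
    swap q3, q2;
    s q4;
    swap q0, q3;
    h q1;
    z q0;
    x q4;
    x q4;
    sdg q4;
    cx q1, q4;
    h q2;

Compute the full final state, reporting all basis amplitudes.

The final amplitudes are -I/2 on |10000>, -I/2 on |10100>, I/2 on |11001>, I/2 on |11101>, and 0 on every other basis state.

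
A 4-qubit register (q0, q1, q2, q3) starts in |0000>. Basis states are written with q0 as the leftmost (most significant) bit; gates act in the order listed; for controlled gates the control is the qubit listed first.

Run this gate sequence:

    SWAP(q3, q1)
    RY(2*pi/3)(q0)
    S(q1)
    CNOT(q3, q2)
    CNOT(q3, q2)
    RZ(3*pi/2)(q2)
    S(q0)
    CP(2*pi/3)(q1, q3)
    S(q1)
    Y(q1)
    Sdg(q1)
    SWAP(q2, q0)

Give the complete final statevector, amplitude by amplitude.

After the circuit, the state carries amplitude -exp(I*pi/4)/2 on |0100>, -sqrt(3)*exp(3*I*pi/4)/2 on |0110>, and 0 on every other basis state. Key observation: gates 4-5 undo each other exactly, leaving only the rest of the circuit to track.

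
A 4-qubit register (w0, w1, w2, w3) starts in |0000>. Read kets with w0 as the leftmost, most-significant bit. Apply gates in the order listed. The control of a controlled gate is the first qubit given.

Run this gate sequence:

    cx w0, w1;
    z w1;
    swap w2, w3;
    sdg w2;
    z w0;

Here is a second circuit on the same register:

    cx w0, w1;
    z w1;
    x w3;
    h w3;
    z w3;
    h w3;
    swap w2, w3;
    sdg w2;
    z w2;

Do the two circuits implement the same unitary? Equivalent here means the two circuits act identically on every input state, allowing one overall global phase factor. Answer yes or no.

No — the two circuits implement different unitaries, even allowing a global phase.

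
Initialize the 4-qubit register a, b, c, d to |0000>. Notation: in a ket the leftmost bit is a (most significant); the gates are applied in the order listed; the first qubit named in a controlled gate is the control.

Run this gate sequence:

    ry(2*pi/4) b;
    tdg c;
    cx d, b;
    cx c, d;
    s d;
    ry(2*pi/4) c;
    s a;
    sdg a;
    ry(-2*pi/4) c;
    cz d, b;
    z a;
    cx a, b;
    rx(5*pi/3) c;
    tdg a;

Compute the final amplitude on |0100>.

The final state's coefficient on |0100> equals -sqrt(6)/4. Key observation: the block from step 6 through step 9 cancels to the identity and can be dropped.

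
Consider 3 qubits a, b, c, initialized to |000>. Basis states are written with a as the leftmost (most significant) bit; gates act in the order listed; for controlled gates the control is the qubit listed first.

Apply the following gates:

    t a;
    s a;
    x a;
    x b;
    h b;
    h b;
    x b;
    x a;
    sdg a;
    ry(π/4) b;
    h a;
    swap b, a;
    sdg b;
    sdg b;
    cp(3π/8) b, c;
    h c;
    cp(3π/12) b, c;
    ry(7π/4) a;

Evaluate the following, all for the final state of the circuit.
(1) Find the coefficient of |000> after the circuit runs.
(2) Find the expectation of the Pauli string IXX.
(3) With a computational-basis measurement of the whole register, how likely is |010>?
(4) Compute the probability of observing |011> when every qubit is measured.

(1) The amplitude on |000> is -1/2. Key observation: gates 2-9 undo each other exactly, leaving only the rest of the circuit to track.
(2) The observable IXX averages to -1/2 - sqrt(2)/4.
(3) The probability of measuring |010> is 1/4.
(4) A full measurement returns |011> with probability 1/4.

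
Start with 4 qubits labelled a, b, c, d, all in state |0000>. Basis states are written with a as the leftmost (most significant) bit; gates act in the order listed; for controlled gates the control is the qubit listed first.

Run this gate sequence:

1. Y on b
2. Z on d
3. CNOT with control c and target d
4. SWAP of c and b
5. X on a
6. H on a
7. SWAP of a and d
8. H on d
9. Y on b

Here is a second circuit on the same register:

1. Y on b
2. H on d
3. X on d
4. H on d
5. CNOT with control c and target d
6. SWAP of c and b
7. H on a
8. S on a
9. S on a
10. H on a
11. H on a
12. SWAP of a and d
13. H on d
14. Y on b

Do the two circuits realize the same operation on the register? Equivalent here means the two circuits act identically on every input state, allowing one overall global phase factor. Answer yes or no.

Yes: on every input state the two circuits agree up to one overall phase factor.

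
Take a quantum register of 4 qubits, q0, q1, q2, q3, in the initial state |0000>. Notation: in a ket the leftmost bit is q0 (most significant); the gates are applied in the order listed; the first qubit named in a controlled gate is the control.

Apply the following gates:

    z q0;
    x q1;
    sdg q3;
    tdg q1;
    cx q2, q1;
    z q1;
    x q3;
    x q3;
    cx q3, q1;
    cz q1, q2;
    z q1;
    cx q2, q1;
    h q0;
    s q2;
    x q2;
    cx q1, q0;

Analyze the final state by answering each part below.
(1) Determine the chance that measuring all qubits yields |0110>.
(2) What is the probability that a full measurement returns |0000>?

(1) Outcome |0110> occurs with probability 1/2.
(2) Outcome |0000> occurs with probability 0.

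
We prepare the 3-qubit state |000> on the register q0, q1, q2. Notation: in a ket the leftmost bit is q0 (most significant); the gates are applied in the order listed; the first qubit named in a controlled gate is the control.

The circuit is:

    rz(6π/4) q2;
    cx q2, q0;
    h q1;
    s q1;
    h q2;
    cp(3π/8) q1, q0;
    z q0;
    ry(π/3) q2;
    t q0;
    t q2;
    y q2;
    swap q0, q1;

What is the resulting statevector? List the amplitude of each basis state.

The final amplitudes are -sqrt(3)/4 - 1/4 on |000>, (1 - sqrt(3))*exp(3*I*pi/4)/4 on |001>, 0 on |010>, 0 on |011>, I*(-sqrt(3) - 1)/4 on |100>, (-1 + sqrt(3))*exp(I*pi/4)/4 on |101>, 0 on |110>, 0 on |111>.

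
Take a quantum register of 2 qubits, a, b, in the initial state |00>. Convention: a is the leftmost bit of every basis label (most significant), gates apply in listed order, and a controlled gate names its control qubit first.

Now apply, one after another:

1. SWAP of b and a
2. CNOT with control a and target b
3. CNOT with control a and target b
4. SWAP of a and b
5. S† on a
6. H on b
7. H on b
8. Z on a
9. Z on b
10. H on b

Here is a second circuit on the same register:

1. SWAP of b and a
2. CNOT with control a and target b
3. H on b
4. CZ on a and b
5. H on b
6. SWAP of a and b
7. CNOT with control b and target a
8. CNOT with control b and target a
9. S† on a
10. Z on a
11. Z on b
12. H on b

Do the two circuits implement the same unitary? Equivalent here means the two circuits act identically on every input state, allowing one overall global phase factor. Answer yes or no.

Yes: on every input state the two circuits agree up to one overall phase factor.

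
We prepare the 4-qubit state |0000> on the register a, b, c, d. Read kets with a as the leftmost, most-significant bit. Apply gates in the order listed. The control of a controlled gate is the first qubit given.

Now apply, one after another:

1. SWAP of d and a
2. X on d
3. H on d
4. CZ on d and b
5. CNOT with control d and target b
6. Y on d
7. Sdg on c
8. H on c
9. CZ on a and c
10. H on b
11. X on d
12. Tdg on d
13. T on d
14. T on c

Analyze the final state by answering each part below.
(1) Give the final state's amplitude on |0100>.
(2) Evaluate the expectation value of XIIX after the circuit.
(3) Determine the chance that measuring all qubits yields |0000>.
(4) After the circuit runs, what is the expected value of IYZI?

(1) The final state's coefficient on |0100> equals sqrt(2)*I/4.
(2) In the final state, XIIX has expectation 0.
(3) Outcome |0000> occurs with probability 1/8.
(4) In the final state, IYZI has expectation 0.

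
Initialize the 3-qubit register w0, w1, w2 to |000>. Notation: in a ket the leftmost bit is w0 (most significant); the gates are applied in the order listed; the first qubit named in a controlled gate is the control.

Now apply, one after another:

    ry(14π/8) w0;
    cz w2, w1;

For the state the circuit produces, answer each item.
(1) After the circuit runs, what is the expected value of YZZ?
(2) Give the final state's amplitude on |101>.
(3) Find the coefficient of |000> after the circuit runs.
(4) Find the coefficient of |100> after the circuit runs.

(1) The expectation value of YZZ is 0.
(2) The amplitude on |101> is 0.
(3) The amplitude on |000> is -sqrt(sqrt(2) + 2)/2.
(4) The amplitude on |100> is sqrt(2 - sqrt(2))/2.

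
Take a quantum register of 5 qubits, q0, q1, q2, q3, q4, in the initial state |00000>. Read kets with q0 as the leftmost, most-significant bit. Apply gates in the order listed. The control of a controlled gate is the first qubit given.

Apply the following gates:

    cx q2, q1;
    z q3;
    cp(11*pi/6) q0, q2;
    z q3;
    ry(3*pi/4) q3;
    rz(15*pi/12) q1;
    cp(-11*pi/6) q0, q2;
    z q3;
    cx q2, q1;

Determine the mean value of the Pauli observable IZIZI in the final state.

In the final state, IZIZI has expectation -sqrt(2)/2.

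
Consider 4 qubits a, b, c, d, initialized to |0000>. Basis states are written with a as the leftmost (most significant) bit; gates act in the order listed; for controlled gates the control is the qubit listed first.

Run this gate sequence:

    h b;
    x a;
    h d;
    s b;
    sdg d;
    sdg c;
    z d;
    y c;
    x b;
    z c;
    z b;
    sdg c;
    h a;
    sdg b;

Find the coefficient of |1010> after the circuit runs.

The final state's coefficient on |1010> equals sqrt(2)*I/4.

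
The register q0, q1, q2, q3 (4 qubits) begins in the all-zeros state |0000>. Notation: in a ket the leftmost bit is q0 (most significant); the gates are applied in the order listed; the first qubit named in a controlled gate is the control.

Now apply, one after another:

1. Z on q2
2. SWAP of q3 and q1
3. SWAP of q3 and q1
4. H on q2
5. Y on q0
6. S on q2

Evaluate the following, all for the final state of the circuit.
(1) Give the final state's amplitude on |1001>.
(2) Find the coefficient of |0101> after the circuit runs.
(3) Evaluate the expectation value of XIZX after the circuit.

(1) The amplitude on |1001> is 0.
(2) The amplitude on |0101> is 0.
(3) In the final state, XIZX has expectation 0.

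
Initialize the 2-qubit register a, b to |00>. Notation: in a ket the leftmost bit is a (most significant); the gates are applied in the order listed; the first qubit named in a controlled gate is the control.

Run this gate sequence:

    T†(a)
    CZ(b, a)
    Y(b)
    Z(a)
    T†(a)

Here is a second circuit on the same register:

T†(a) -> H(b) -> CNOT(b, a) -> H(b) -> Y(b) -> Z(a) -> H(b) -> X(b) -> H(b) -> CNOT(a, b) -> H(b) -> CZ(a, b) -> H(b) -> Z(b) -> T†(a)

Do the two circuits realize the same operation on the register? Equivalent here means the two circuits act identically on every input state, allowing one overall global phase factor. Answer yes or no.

No, they are not equivalent — no single phase factor reconciles the two unitaries.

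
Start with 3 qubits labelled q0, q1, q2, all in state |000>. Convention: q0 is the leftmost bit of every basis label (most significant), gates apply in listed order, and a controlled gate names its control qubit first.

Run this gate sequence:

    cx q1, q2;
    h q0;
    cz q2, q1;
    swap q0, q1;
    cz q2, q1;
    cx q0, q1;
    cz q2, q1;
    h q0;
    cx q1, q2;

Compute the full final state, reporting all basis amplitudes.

The final amplitudes are 1/2 on |000>, 0 on |001>, 0 on |010>, 1/2 on |011>, 1/2 on |100>, 0 on |101>, 0 on |110>, 1/2 on |111>.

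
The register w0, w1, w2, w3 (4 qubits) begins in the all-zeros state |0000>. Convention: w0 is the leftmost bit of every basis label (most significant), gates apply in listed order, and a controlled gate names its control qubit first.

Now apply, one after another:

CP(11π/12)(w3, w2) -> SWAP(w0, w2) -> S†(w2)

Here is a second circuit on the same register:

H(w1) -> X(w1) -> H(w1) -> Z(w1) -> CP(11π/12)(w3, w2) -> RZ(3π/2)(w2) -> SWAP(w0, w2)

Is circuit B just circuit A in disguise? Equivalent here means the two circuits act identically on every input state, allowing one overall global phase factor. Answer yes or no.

No, they are not equivalent — no single phase factor reconciles the two unitaries.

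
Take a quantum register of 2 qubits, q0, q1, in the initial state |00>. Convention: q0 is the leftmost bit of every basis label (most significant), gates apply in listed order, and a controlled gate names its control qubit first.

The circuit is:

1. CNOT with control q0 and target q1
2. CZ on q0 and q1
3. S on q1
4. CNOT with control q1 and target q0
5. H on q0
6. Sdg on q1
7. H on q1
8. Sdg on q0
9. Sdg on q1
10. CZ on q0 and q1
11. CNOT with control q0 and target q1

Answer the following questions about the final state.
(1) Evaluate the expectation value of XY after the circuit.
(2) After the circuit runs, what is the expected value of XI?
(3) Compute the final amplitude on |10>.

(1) The observable XY averages to -1.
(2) The observable XI averages to 1.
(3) The amplitude on |10> is 1/2.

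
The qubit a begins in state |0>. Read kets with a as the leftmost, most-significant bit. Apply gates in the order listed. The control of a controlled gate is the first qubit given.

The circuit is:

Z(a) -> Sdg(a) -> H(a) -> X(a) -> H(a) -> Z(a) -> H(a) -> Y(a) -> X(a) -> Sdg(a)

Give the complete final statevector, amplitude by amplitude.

After the circuit, the state carries amplitude sqrt(2)*I/2 on |0>, -sqrt(2)/2 on |1>.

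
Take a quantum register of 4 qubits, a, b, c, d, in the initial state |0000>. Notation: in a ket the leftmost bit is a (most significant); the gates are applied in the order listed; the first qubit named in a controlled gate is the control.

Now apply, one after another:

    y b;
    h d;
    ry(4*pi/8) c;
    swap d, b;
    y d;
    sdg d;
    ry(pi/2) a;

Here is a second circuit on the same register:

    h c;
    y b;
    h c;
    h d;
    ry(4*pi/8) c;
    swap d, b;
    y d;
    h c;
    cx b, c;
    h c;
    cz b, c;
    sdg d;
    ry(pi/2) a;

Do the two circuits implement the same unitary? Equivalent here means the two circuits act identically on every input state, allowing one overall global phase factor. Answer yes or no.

Yes — the two circuits implement the same unitary up to a global phase.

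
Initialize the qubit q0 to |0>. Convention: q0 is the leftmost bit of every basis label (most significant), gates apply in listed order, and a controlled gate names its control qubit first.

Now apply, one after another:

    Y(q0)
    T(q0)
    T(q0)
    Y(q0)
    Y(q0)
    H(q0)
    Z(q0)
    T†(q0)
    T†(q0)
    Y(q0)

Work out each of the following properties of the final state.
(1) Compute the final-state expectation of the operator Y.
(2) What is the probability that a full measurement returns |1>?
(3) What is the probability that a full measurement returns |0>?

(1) The observable Y averages to -1.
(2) The probability of measuring |1> is 1/2.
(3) A full measurement returns |0> with probability 1/2.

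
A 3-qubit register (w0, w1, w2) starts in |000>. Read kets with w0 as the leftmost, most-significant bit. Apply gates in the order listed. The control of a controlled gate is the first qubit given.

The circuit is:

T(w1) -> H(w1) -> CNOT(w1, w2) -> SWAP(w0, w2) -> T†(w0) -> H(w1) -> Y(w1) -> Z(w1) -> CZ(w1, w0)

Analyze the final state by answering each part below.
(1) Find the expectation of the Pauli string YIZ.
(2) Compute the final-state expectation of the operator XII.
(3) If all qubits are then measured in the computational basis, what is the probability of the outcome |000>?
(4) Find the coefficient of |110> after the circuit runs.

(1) In the final state, YIZ has expectation sqrt(2)/2.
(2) The expectation value of XII is -sqrt(2)/2.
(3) Outcome |000> occurs with probability 1/4.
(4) The amplitude on |110> is exp(I*pi/4)/2.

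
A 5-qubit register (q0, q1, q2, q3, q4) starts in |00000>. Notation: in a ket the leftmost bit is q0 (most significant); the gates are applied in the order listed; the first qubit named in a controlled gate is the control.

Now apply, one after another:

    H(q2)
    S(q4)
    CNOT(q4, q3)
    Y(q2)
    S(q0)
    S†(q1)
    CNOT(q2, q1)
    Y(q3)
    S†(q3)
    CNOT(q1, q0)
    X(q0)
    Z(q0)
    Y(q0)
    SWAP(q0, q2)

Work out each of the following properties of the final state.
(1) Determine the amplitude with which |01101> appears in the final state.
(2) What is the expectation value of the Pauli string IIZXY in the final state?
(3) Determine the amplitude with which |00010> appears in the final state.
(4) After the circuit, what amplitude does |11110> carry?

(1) The amplitude on |01101> is 0.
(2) The observable IIZXY averages to 0.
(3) The amplitude on |00010> is sqrt(2)/2.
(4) The amplitude on |11110> is -sqrt(2)/2.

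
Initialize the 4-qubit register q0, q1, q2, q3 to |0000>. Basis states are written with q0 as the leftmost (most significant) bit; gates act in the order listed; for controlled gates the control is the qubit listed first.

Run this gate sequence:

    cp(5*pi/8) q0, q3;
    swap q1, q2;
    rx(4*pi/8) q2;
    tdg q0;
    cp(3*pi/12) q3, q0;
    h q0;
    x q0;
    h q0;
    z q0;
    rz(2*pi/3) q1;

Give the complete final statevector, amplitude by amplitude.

The resulting statevector has amplitude -sqrt(2)*exp(2*I*pi/3)/2 on |0000>, -sqrt(2)*exp(I*pi/6)/2 on |0010>, and 0 on every other basis state. Key observation: gates 6-9 undo each other exactly, leaving only the rest of the circuit to track.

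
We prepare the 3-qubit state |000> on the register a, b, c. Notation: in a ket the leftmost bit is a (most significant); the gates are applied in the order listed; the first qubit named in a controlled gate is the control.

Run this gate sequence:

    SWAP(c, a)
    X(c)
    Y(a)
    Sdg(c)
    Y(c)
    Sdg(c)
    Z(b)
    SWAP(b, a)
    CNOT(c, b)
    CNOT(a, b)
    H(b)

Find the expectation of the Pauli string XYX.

The observable XYX averages to 0.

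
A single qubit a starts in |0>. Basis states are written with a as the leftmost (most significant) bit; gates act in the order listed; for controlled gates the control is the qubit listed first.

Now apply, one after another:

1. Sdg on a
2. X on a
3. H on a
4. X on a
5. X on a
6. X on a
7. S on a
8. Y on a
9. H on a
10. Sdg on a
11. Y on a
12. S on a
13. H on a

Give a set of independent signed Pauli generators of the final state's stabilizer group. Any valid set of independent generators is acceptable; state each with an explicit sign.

The final state is stabilized by the group generated by +Y; other independent generating sets are equally valid.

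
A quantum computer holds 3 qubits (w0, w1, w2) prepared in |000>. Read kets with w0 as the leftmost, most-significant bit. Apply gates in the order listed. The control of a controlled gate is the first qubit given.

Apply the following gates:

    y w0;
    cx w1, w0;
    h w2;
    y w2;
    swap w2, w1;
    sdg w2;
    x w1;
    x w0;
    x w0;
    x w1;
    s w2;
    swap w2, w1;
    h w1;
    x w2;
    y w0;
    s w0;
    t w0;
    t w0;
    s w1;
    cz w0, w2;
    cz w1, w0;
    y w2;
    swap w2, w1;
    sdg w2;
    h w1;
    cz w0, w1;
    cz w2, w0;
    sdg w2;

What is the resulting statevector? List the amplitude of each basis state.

After the circuit, the state carries amplitude -sqrt(2)/2 on |000>, sqrt(2)*I/2 on |001>, and 0 on every other basis state. Key observation: gates 5-12 undo each other exactly, leaving only the rest of the circuit to track.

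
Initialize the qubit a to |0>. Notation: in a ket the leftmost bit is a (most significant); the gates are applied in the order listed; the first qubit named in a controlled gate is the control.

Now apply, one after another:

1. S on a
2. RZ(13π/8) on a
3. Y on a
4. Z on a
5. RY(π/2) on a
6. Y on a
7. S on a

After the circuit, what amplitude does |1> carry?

The final state's coefficient on |1> equals sqrt(2)*exp(11*I*pi/16)/2.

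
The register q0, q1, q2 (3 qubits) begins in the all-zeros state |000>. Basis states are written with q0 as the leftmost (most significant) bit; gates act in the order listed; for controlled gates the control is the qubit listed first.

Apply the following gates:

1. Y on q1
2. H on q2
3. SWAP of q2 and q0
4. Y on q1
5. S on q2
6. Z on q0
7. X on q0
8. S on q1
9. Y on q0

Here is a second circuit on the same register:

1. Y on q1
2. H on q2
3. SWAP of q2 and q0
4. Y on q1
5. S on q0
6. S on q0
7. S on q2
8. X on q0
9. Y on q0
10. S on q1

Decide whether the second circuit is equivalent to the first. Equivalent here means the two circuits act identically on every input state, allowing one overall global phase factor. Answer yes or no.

Yes — the two circuits implement the same unitary up to a global phase.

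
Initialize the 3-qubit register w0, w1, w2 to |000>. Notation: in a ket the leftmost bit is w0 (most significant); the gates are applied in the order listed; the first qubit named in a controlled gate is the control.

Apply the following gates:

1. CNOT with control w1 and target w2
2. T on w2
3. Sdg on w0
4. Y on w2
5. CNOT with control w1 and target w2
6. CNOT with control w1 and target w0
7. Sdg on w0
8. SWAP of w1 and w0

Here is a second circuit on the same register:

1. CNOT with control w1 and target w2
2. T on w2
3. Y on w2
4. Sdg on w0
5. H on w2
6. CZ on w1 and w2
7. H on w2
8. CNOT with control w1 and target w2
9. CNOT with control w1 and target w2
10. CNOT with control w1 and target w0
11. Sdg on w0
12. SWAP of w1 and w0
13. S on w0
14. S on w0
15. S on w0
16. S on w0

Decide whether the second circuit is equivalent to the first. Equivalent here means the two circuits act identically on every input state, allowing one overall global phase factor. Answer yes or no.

Yes: on every input state the two circuits agree up to one overall phase factor.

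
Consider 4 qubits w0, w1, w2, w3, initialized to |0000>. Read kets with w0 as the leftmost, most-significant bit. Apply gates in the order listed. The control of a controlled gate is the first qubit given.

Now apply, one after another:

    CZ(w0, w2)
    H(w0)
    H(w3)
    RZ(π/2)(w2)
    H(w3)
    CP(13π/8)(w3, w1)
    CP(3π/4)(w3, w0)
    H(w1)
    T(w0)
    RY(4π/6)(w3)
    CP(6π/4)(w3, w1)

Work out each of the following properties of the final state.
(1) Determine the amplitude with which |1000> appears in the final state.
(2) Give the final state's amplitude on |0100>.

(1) The amplitude on |1000> is 1/4.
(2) |0100> carries amplitude -exp(3*I*pi/4)/4 in the final state.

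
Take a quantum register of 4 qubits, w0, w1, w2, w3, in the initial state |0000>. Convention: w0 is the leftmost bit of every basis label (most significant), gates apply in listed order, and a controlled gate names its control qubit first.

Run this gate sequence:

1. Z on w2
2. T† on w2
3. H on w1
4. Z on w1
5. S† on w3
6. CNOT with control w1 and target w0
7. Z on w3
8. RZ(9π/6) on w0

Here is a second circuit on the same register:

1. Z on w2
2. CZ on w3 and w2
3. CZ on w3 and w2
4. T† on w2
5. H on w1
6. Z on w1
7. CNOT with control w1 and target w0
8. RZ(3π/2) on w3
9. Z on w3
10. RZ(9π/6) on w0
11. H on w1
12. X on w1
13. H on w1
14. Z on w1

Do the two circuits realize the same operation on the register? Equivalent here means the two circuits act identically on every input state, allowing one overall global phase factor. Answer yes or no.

Yes: on every input state the two circuits agree up to one overall phase factor.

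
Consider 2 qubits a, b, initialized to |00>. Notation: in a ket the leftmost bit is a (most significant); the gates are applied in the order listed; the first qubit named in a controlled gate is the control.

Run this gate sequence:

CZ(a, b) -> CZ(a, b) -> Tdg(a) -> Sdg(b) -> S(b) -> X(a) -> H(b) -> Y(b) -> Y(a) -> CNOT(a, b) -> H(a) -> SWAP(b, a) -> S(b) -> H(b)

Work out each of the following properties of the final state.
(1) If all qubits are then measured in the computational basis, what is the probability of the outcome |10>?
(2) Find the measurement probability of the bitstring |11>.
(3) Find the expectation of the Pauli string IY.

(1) A full measurement returns |10> with probability 1/4.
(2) A full measurement returns |11> with probability 1/4.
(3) The observable IY averages to -1.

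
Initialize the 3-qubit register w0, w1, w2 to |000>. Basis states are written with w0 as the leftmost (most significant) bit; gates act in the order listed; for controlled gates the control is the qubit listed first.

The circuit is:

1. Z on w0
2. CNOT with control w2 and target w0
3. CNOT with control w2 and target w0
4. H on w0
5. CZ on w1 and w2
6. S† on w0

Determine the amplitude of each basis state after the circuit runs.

The resulting statevector has amplitude sqrt(2)/2 on |000>, -sqrt(2)*I/2 on |100>, and 0 on every other basis state.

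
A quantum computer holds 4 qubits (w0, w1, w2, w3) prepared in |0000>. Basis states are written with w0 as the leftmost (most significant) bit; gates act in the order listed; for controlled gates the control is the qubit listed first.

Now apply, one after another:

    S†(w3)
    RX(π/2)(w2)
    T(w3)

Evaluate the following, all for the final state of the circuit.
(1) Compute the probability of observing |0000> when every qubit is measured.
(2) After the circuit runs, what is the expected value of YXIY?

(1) Outcome |0000> occurs with probability 1/2.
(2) The expectation value of YXIY is 0.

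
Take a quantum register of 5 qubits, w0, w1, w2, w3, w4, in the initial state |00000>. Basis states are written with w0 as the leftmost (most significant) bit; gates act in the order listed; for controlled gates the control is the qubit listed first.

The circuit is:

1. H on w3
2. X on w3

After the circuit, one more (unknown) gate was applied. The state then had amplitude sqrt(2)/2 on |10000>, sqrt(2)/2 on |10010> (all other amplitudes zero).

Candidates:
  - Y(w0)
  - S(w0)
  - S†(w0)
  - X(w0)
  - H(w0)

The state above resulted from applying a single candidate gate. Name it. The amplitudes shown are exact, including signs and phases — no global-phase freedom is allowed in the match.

It was X(w0) that produced the state shown.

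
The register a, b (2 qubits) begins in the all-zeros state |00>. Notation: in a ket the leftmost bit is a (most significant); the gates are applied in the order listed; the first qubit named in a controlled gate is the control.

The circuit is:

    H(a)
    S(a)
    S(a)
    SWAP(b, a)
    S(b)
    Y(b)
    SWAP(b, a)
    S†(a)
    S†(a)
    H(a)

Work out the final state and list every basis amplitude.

After the circuit, the state carries amplitude -1/2 - I/2 on |00>, 0 on |01>, -1/2 + I/2 on |10>, 0 on |11>.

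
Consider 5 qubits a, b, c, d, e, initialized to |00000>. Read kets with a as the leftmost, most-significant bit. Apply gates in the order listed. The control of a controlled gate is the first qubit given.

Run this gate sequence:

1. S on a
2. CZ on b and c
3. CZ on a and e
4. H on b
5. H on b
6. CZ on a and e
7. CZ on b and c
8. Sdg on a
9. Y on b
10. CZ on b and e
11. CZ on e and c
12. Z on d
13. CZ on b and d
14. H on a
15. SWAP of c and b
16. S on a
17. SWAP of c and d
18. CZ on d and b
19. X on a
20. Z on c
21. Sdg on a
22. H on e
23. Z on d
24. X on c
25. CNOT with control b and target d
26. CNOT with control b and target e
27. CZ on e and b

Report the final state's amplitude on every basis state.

After the circuit, the state carries amplitude 1/2 on |00110>, 1/2 on |00111>, -1/2 on |10110>, -1/2 on |10111>, and 0 on every other basis state. Key observation: gates 1-8 undo each other exactly, leaving only the rest of the circuit to track.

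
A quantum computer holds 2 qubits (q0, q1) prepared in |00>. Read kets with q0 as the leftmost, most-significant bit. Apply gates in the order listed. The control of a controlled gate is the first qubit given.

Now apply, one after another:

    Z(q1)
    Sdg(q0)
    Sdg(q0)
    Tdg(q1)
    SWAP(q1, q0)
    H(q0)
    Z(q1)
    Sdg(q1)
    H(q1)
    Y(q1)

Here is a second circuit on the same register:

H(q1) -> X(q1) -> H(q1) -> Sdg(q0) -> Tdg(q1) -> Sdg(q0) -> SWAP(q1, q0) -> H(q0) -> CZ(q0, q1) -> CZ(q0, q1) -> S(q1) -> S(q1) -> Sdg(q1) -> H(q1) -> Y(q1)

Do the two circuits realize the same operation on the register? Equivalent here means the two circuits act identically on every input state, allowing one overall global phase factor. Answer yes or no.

Yes, they are equivalent — the unitaries differ by at most a global phase.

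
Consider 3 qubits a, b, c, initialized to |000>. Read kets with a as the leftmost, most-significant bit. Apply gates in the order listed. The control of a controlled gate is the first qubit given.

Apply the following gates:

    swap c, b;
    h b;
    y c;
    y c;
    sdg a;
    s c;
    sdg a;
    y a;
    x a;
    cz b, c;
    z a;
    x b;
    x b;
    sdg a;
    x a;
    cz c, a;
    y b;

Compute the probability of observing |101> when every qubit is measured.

The probability of measuring |101> is 0.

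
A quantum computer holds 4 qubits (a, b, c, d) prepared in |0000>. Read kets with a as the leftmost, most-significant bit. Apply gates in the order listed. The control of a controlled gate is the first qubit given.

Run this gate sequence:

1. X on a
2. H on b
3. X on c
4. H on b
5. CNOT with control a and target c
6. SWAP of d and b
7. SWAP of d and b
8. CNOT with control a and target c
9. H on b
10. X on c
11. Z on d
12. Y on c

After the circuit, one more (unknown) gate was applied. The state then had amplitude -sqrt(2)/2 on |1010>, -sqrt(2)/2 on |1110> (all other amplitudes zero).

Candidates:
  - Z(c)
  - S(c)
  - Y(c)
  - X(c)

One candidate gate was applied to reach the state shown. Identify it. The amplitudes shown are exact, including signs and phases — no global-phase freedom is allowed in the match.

The unique candidate consistent with the amplitudes is S(c). Key observation: gates 3-10 undo each other exactly, leaving only the rest of the circuit to track.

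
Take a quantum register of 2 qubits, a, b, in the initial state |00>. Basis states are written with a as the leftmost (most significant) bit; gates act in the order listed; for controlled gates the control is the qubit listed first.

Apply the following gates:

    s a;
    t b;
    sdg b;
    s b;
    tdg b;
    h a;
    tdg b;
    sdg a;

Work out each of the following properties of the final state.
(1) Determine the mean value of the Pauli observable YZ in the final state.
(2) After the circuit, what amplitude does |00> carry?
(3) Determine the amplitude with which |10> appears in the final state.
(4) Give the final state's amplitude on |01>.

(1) The expectation value of YZ is -1. Key observation: the block from step 2 through step 5 cancels to the identity and can be dropped.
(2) The final state's coefficient on |00> equals sqrt(2)/2.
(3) The amplitude on |10> is -sqrt(2)*I/2.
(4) The final state's coefficient on |01> equals 0.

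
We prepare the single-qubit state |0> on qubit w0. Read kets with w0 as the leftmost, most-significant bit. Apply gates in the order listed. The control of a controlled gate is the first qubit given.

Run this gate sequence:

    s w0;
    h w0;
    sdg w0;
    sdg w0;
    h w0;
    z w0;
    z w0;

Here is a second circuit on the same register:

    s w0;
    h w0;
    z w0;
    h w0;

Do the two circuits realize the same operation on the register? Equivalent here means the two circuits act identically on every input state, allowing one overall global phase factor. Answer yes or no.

Yes — the two circuits implement the same unitary up to a global phase.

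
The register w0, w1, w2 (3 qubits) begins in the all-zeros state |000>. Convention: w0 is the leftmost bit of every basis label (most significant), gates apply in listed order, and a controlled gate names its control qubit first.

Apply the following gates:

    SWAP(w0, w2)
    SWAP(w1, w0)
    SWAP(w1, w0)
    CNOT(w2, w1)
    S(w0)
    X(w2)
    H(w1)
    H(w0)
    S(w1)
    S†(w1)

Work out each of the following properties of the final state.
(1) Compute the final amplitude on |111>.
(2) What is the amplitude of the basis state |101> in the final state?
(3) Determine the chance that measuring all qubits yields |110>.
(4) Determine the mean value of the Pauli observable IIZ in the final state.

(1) The amplitude on |111> is 1/2. Key observation: gates 2-3 undo each other exactly, leaving only the rest of the circuit to track.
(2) The final state's coefficient on |101> equals 1/2.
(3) The probability of measuring |110> is 0.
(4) In the final state, IIZ has expectation -1.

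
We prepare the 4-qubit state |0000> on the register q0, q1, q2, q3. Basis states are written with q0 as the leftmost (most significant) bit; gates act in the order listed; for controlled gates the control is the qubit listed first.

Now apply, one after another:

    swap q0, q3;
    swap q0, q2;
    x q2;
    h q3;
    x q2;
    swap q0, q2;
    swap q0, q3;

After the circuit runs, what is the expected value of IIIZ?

The observable IIIZ averages to 1.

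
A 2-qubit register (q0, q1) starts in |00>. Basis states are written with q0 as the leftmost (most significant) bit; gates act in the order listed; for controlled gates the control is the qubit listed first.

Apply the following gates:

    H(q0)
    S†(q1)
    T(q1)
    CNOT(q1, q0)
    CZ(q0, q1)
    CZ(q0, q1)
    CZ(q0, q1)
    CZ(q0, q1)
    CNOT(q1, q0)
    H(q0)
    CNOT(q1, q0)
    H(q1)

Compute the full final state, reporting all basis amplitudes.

The resulting statevector has amplitude sqrt(2)/2 on |00>, sqrt(2)/2 on |01>, 0 on |10>, 0 on |11>. Key observation: the block from step 4 through step 9 cancels to the identity and can be dropped.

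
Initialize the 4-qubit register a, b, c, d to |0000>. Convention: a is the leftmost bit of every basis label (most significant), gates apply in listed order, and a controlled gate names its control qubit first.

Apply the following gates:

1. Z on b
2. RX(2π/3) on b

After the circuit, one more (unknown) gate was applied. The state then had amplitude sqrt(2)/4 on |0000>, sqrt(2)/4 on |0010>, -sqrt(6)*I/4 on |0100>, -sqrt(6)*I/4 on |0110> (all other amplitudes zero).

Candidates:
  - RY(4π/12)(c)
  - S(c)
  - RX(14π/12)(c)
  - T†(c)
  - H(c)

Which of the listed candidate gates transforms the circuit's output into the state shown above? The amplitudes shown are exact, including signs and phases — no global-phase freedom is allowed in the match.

The applied gate was H(c).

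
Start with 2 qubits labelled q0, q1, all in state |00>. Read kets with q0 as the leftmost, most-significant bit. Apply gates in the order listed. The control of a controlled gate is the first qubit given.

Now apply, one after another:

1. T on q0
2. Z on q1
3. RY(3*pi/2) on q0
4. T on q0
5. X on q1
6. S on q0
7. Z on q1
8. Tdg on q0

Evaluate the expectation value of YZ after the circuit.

The expectation value of YZ is 1.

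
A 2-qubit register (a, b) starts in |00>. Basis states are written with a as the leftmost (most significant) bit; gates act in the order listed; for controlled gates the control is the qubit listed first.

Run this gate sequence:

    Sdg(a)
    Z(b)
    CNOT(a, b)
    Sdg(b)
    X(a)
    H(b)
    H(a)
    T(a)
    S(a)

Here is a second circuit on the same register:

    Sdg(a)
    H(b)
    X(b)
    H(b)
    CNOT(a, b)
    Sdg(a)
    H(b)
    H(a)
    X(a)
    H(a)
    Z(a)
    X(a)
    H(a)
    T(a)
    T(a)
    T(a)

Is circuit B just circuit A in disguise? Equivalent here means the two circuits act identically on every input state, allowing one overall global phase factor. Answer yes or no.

No — the two circuits implement different unitaries, even allowing a global phase.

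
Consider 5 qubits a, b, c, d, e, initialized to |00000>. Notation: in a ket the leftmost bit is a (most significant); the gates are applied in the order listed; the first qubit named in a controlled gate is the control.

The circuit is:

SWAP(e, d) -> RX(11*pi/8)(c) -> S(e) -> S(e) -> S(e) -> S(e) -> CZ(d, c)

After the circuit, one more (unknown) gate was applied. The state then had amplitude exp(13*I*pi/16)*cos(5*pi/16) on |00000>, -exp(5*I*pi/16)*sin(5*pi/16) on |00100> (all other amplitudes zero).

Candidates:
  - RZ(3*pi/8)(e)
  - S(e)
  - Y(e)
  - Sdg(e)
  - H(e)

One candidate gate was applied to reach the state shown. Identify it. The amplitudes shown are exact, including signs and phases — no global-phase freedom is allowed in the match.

The unique candidate consistent with the amplitudes is RZ(3*pi/8)(e). Key observation: steps 3-6 multiply out to the identity, so the circuit reduces to the remaining gates.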